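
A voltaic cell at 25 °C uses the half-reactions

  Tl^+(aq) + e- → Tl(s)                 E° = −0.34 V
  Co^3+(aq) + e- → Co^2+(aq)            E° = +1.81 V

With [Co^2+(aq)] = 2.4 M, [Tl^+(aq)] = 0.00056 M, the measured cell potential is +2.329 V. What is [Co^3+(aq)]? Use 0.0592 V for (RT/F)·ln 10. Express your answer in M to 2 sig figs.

1.4 M

With Co³⁺/Co²⁺ at the cathode and Tl⁺/Tl at the anode, E°cell = +1.81 − (−0.34) = +2.15 V (n = 1).
Since E = E° − (0.0592/n)·log Q, log Q = n(E° − E)/0.0592 = −3.024.
The balanced reaction is Co^3+(aq) + Tl(s) → Co^2+(aq) + Tl^+(aq), so Q = ([Co^2+(aq)]·[Tl^+(aq)]) / [Co^3+(aq)].
Substituting the known concentrations and solving, log [Co^3+(aq)] = 0.152 and [Co^3+(aq)] = 1.4 M.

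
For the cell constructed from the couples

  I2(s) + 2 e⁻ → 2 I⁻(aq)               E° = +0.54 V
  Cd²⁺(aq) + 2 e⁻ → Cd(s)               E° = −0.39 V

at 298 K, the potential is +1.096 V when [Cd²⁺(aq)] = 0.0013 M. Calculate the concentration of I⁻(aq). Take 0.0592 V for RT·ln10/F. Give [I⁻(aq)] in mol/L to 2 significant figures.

I₂/I⁻ is the cathode (higher E°); E°cell = +0.54 − (−0.39) = +0.93 V with n = 2.
Since E = E° − (0.0592/n)·log Q, log Q = n(E° − E)/0.0592 = −5.608.
For I2(s) + Cd(s) → 2 I⁻(aq) + Cd²⁺(aq), the reaction quotient is Q = [I⁻(aq)]^2·[Cd²⁺(aq)].
Substituting the known concentrations and solving, log [I⁻(aq)] = −1.361 and [I⁻(aq)] = 0.044 M.

0.044 M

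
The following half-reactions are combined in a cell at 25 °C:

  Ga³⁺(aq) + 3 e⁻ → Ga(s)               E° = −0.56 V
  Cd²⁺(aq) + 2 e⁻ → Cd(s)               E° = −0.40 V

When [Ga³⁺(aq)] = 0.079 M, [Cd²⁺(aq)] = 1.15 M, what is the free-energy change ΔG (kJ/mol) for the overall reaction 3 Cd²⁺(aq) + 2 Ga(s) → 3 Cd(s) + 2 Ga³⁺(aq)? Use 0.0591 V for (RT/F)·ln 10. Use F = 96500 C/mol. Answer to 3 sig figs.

−106 kJ/mol

With Cd²⁺/Cd reduced at the cathode, E°cell = −0.40 − (−0.56) = +0.16 V and n = 6.
The reaction quotient is [Ga³⁺(aq)]^2 / [Cd²⁺(aq)]^3 = 0.0041; by Nernst, E = +0.16 − (0.0591/6)(−2.387) = +0.1835 V.
Finally ΔG = −nFE = −(6)(96500 C/mol)(+0.1835 V) = −106 kJ/mol.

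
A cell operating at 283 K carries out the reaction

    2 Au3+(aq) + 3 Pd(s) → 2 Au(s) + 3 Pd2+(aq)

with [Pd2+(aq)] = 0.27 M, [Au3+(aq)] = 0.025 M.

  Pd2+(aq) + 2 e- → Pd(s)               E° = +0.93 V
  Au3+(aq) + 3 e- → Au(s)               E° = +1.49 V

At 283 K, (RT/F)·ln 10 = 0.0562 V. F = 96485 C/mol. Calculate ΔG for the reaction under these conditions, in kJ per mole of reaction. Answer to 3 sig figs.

With Au³⁺/Au reduced at the cathode, E°cell = +1.49 − (+0.93) = +0.56 V and n = 6.
The reaction quotient is [Pd2+(aq)]^3 / [Au3+(aq)]^2 = 31.5; by Nernst, E = +0.56 − (0.0562/6)(1.498) = +0.5460 V.
ΔG = −nFE = −(6)(96485)(+0.5460) J/mol = −316 kJ/mol.

−316 kJ/mol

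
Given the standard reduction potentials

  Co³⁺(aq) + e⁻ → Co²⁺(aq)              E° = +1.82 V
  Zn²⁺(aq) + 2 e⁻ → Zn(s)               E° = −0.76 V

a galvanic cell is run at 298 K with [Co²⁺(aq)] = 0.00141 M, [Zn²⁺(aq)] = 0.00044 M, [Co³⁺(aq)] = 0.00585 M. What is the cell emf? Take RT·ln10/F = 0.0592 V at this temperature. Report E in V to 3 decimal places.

+2.716 V

Since E°(Co³⁺/Co²⁺) > E°(Zn²⁺/Zn), Co³⁺/Co²⁺ serves as the cathode.
The standard potential is +1.82 − (−0.76) = +2.58 V and the balanced reaction transfers n = 2 electrons.
For the overall reaction 2 Co³⁺(aq) + Zn(s) → 2 Co²⁺(aq) + Zn²⁺(aq), Q = ([Co²⁺(aq)]^2·[Zn²⁺(aq)]) / [Co³⁺(aq)]^2 = 2.56×10^−5, giving log Q = −4.592.
Applying E = E° − (RT ln10/nF)·log Q gives +2.58 − (0.0592/2)(−4.592) = +2.716 V.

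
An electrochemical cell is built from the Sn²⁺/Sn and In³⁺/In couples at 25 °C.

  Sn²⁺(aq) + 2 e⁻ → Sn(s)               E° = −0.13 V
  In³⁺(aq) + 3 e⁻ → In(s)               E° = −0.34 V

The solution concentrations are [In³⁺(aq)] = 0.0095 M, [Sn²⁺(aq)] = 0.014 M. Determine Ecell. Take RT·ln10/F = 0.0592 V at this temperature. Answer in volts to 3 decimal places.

+0.195 V

Since E°(Sn²⁺/Sn) > E°(In³⁺/In), Sn²⁺/Sn serves as the cathode.
The standard potential is −0.13 − (−0.34) = +0.21 V and the balanced reaction transfers n = 6 electrons.
The balanced reaction is 3 Sn²⁺(aq) + 2 In(s) → 3 Sn(s) + 2 In³⁺(aq), so Q = [In³⁺(aq)]^2 / [Sn²⁺(aq)]^3 = 32.9 and log Q = 1.517.
By the Nernst equation, E = +0.21 − (0.0592/6)·(1.517) = +0.195 V.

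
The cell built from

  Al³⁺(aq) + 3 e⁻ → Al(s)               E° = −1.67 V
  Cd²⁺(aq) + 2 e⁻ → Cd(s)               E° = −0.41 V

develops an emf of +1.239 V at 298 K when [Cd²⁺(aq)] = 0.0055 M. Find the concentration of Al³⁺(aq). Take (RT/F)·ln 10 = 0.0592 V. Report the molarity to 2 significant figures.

With Cd²⁺/Cd at the cathode and Al³⁺/Al at the anode, E°cell = −0.41 − (−1.67) = +1.26 V (n = 6).
Rearranging E = E° − (0.0592/n)·log Q gives log Q = 6(+1.26 − (+1.239))/0.0592 = 2.128.
Balancing electrons gives 3 Cd²⁺(aq) + 2 Al(s) → 3 Cd(s) + 2 Al³⁺(aq); thus Q = [Al³⁺(aq)]^2 / [Cd²⁺(aq)]^3.
Solving for the unknown gives log [Al³⁺(aq)] = −2.325, so [Al³⁺(aq)] ≈ 0.0047 M.

0.0047 M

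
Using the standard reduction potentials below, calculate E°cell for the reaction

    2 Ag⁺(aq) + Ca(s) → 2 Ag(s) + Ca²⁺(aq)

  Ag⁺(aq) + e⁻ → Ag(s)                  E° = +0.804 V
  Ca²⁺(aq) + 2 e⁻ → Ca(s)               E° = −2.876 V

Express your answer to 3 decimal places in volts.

+3.680 V

In the reaction as written, Ag⁺(aq) is reduced (cathode) and Ca²⁺(aq) is produced by oxidation at the anode.
E°cell = E°(cathode) − E°(anode) = +0.804 − (−2.876) = +3.680 V.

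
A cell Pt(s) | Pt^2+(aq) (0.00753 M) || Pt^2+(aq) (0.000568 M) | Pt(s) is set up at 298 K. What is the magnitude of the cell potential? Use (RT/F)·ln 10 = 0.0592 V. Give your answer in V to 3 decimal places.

For a concentration cell E°cell = 0, since both electrodes use the same couple.
The compartment with the higher Pt^2+(aq) concentration (0.00753 M) acts as the cathode; ions are reduced there and produced at the dilute (0.000568 M) anode.
With n = 2, Ecell = −(0.0592/2)·log([dilute]/[conc]) = −(0.0592/2)·log(0.000568/0.00753) = +0.033 V.

0.033 V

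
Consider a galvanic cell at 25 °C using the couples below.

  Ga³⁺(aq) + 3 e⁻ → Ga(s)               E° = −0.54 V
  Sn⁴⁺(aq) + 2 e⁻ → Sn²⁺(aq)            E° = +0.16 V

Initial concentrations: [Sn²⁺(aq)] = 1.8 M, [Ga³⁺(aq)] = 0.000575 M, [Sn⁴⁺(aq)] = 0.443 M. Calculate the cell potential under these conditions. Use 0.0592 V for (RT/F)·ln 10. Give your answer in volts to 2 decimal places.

+0.75 V

Since E°(Sn⁴⁺/Sn²⁺) > E°(Ga³⁺/Ga), Sn⁴⁺/Sn²⁺ serves as the cathode.
The standard potential is +0.16 − (−0.54) = +0.70 V and the balanced reaction transfers n = 6 electrons.
For the overall reaction 3 Sn⁴⁺(aq) + 2 Ga(s) → 3 Sn²⁺(aq) + 2 Ga³⁺(aq), Q = ([Sn²⁺(aq)]^3·[Ga³⁺(aq)]^2) / [Sn⁴⁺(aq)]^3 = 2.22×10^−5, giving log Q = −4.654.
Applying E = E° − (RT ln10/nF)·log Q gives +0.70 − (0.0592/6)(−4.654) = +0.75 V.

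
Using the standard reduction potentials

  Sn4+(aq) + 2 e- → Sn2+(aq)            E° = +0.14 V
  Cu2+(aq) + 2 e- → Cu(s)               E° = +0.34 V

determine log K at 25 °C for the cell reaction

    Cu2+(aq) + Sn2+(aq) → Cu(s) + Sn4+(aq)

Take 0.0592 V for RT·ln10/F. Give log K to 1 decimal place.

log K = 6.8

The Cu²⁺/Cu couple is reduced (cathode); E°cell = +0.34 − (+0.14) = +0.20 V with n = 2.
At equilibrium E = 0, so log K = nE°cell / 0.0592 = (2)(+0.20) / 0.0592 = 6.8.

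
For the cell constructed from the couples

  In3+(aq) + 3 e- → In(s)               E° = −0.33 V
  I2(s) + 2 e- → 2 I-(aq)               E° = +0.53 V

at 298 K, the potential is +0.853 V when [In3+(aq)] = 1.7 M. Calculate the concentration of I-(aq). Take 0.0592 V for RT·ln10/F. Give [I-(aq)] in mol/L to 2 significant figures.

I₂/I⁻ is the cathode (higher E°); E°cell = +0.53 − (−0.33) = +0.86 V with n = 6.
Since E = E° − (0.0592/n)·log Q, log Q = n(E° − E)/0.0592 = 0.709.
The balanced reaction is 3 I2(s) + 2 In(s) → 6 I-(aq) + 2 In3+(aq), so Q = [I-(aq)]^6·[In3+(aq)]^2.
Solving for the unknown gives log [I-(aq)] = 0.041, so [I-(aq)] ≈ 1.1 M.

1.1 M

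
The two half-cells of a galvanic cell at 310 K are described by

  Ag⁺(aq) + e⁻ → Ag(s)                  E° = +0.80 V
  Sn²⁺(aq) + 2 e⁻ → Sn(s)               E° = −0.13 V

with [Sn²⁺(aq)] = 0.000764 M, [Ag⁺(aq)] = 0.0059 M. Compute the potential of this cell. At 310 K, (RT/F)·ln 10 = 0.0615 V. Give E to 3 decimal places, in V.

Since E°(Ag⁺/Ag) > E°(Sn²⁺/Sn), Ag⁺/Ag serves as the cathode.
E°cell = E°cat − E°an = +0.80 − (−0.13) = +0.93 V; n = 2.
The balanced reaction is 2 Ag⁺(aq) + Sn(s) → 2 Ag(s) + Sn²⁺(aq), so Q = [Sn²⁺(aq)] / [Ag⁺(aq)]^2 = 21.9 and log Q = 1.341.
E = E° − (0.0615/n)·log Q = +0.93 − (0.0615/2)(1.341) = +0.889 V.

+0.889 V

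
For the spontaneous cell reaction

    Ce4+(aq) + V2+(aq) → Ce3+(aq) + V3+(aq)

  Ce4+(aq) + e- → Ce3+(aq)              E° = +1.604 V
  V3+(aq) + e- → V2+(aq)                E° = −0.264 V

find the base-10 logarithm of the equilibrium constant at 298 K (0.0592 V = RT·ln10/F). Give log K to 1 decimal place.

The Ce⁴⁺/Ce³⁺ couple is reduced (cathode); E°cell = +1.604 − (−0.264) = +1.868 V with n = 1.
At equilibrium E = 0, so log K = nE°cell / 0.0592 = (1)(+1.868) / 0.0592 = 31.6.

log K = 31.6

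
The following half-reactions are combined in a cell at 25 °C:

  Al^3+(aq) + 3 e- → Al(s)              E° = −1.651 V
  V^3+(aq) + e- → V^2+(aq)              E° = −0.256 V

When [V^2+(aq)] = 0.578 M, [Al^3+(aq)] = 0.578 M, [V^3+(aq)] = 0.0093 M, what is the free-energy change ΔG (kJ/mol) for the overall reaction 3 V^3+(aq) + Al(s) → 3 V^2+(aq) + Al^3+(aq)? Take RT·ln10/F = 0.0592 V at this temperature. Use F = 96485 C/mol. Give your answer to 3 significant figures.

With V³⁺/V²⁺ reduced at the cathode, E°cell = −0.256 − (−1.651) = +1.395 V and n = 3.
Q = ([V^2+(aq)]^3·[Al^3+(aq)]) / [V^3+(aq)]^3 = 1.39×10^5, so log Q = 5.142 and E = +1.395 − (0.0592/3)(5.142) = +1.2935 V.
ΔG = −nFE = −(3)(96485)(+1.2935) J/mol = −374 kJ/mol.

−374 kJ/mol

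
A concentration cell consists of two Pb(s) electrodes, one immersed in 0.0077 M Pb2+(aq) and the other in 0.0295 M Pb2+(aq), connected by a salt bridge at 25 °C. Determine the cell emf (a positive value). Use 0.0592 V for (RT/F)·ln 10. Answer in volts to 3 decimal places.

For a concentration cell E°cell = 0, since both electrodes use the same couple.
The compartment with the higher Pb2+(aq) concentration (0.0295 M) acts as the cathode; ions are reduced there and produced at the dilute (0.0077 M) anode.
With n = 2, Ecell = −(0.0592/2)·log([dilute]/[conc]) = −(0.0592/2)·log(0.0077/0.0295) = +0.017 V.

0.017 V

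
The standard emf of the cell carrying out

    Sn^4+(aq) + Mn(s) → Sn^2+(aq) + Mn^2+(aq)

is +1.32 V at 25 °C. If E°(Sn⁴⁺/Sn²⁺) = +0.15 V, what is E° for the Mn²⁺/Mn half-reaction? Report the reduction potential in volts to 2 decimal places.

In the reaction as written the Sn⁴⁺/Sn²⁺ couple is reduced (cathode) and Mn²⁺/Mn is oxidized (anode), so E°cell = E°(Sn⁴⁺/Sn²⁺) − E°(Mn²⁺/Mn).
E°(Mn²⁺/Mn) = E°(cathode) − E°cell = +0.15 − (+1.32) = −1.17 V.

−1.17 V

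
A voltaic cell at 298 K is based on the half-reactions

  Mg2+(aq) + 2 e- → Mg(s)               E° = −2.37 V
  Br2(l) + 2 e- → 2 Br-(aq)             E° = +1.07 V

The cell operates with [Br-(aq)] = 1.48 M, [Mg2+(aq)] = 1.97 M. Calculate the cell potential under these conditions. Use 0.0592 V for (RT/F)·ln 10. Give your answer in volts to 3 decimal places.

+3.421 V

Br₂/Br⁻ is reduced (cathode, E° = +1.07 V) and Mg²⁺/Mg is oxidized (anode).
The standard potential is +1.07 − (−2.37) = +3.44 V and the balanced reaction transfers n = 2 electrons.
The balanced reaction is Br2(l) + Mg(s) → 2 Br-(aq) + Mg2+(aq), so Q = [Br-(aq)]^2·[Mg2+(aq)] = 4.32 and log Q = 0.635.
By the Nernst equation, E = +3.44 − (0.0592/2)·(0.635) = +3.421 V.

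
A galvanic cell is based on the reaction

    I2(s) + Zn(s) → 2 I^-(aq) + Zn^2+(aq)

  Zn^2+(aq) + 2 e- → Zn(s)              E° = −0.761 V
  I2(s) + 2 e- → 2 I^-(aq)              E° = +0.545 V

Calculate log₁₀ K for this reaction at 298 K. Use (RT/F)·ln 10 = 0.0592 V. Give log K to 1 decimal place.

The I₂/I⁻ couple is reduced (cathode); E°cell = +0.545 − (−0.761) = +1.306 V with n = 2.
At equilibrium E = 0, so log K = nE°cell / 0.0592 = (2)(+1.306) / 0.0592 = 44.1.

log K = 44.1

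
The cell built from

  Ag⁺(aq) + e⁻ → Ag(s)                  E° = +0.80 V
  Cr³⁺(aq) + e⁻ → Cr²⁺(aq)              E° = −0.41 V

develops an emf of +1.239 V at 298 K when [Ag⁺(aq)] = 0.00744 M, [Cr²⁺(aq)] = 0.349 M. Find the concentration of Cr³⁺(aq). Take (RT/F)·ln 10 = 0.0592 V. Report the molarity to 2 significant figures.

The Ag⁺/Ag couple has the larger reduction potential, so it is the cathode: E°cell = +0.80 − (−0.41) = +1.21 V and n = 1.
From the Nernst equation, log Q = n(E° − E)/0.0592 = 1·(+1.21 − (+1.239))/0.0592 = −0.490.
For Ag⁺(aq) + Cr²⁺(aq) → Ag(s) + Cr³⁺(aq), the reaction quotient is Q = [Cr³⁺(aq)] / ([Ag⁺(aq)]·[Cr²⁺(aq)]).
Substituting the known concentrations and solving, log [Cr³⁺(aq)] = −3.076 and [Cr³⁺(aq)] = 0.00084 M.

0.00084 M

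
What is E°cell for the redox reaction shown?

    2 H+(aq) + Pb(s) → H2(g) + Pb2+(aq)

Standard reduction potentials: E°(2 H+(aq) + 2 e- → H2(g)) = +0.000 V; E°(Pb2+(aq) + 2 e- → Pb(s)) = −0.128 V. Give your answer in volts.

H+(aq) gains electrons, so the 2H⁺/H₂ couple is the cathode; the Pb²⁺/Pb couple is the anode.
E°cell = E°(cathode) − E°(anode) = +0.000 − (−0.128) = +0.128 V.

+0.128 V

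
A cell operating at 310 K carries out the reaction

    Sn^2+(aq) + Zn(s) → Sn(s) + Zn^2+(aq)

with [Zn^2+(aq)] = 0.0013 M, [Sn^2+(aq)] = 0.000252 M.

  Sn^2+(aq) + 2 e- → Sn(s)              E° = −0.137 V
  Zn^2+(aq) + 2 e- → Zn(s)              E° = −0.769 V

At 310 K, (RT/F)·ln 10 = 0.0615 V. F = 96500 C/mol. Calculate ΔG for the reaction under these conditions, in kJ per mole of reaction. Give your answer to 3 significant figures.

−118 kJ/mol

With Sn²⁺/Sn reduced at the cathode, E°cell = −0.137 − (−0.769) = +0.632 V and n = 2.
Here Q = [Zn^2+(aq)] / [Sn^2+(aq)] = 5.16 (log Q = 0.713), giving E = +0.632 − (0.0615/2)·(0.713) = +0.6101 V.
ΔG = −nFE = −(2)(96500)(+0.6101) J/mol = −118 kJ/mol.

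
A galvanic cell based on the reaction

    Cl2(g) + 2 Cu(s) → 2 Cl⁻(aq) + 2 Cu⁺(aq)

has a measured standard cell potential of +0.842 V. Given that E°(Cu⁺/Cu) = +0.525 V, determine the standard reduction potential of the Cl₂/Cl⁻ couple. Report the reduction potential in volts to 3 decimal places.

+1.367 V

In the reaction as written the Cl₂/Cl⁻ couple is reduced (cathode) and Cu⁺/Cu is oxidized (anode), so E°cell = E°(Cl₂/Cl⁻) − E°(Cu⁺/Cu).
E°(Cl₂/Cl⁻) = E°cell + E°(anode) = +0.842 + (+0.525) = +1.367 V.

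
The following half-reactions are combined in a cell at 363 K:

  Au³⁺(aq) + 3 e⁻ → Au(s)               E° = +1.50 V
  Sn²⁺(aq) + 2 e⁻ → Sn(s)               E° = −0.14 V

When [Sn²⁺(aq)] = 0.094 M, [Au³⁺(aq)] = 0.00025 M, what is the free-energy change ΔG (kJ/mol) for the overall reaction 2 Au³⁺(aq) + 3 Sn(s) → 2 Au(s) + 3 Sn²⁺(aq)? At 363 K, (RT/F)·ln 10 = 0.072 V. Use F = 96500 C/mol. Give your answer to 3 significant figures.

The standard cell potential is +1.50 − (−0.14) = +1.64 V, with n = 6 electrons in the balanced equation.
Here Q = [Sn²⁺(aq)]^3 / [Au³⁺(aq)]^2 = 1.33×10^4 (log Q = 4.124), giving E = +1.64 − (0.072/6)·(4.124) = +1.5905 V.
Then ΔG = −nFE = −6 × 96500 × +1.5905 J/mol = −921 kJ/mol.

−921 kJ/mol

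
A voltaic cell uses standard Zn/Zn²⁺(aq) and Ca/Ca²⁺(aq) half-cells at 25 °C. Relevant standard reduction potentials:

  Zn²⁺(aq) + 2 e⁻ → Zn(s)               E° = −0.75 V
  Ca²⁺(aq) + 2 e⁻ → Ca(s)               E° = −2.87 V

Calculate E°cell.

+2.12 V

The Zn²⁺/Zn couple has the higher E°, so Zn ion is reduced (cathode) and Ca is oxidized (anode).
E°cell = E°(cathode) − E°(anode) = −0.75 − (−2.87) = +2.12 V.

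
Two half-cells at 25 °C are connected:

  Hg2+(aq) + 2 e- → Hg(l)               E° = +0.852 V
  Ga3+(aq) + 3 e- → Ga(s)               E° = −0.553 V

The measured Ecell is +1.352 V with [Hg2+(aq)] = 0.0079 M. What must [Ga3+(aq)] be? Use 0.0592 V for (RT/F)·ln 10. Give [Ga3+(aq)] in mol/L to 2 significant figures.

0.34 M

Hg²⁺/Hg is the cathode (higher E°); E°cell = +0.852 − (−0.553) = +1.405 V with n = 6.
Since E = E° − (0.0592/n)·log Q, log Q = n(E° − E)/0.0592 = 5.372.
Balancing electrons gives 3 Hg2+(aq) + 2 Ga(s) → 3 Hg(l) + 2 Ga3+(aq); thus Q = [Ga3+(aq)]^2 / [Hg2+(aq)]^3.
Isolating [Ga3+(aq)] in Q = 10^{5.372} yields log [Ga3+(aq)] = −0.468, i.e. 0.34 M.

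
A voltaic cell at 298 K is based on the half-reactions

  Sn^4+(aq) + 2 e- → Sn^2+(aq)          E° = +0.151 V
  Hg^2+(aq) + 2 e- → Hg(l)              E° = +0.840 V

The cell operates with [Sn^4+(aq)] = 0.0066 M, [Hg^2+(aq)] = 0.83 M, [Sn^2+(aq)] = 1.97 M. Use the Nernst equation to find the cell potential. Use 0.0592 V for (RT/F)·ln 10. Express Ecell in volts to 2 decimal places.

Hg²⁺/Hg is reduced (cathode, E° = +0.840 V) and Sn⁴⁺/Sn²⁺ is oxidized (anode).
The standard potential is +0.840 − (+0.151) = +0.689 V and the balanced reaction transfers n = 2 electrons.
Balancing gives Hg^2+(aq) + Sn^2+(aq) → Hg(l) + Sn^4+(aq); hence Q = [Sn^4+(aq)] / ([Hg^2+(aq)]·[Sn^2+(aq)]) = 0.00404 (log Q = −2.394).
E = E° − (0.0592/n)·log Q = +0.689 − (0.0592/2)(−2.394) = +0.76 V.

+0.76 V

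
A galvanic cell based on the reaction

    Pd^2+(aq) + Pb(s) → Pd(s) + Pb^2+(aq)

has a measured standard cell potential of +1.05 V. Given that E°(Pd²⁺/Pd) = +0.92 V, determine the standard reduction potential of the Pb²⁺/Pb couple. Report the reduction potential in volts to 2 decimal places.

In the reaction as written the Pd²⁺/Pd couple is reduced (cathode) and Pb²⁺/Pb is oxidized (anode), so E°cell = E°(Pd²⁺/Pd) − E°(Pb²⁺/Pb).
E°(Pb²⁺/Pb) = E°(cathode) − E°cell = +0.92 − (+1.05) = −0.13 V.

−0.13 V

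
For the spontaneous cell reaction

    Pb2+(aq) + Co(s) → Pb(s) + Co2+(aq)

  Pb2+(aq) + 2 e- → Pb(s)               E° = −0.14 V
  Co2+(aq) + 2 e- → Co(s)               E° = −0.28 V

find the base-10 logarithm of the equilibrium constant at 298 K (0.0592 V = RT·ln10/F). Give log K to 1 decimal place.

log K = 4.7

The Pb²⁺/Pb couple is reduced (cathode); E°cell = −0.14 − (−0.28) = +0.14 V with n = 2.
At equilibrium E = 0, so log K = nE°cell / 0.0592 = (2)(+0.14) / 0.0592 = 4.7.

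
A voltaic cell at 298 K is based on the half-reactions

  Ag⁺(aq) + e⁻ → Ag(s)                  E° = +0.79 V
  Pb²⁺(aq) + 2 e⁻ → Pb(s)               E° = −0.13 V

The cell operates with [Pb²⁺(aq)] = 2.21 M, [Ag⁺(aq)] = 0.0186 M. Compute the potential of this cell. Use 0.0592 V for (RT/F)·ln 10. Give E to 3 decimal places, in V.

Since E°(Ag⁺/Ag) > E°(Pb²⁺/Pb), Ag⁺/Ag serves as the cathode.
E°cell = E°cat − E°an = +0.79 − (−0.13) = +0.92 V; n = 2.
The balanced reaction is 2 Ag⁺(aq) + Pb(s) → 2 Ag(s) + Pb²⁺(aq), so Q = [Pb²⁺(aq)] / [Ag⁺(aq)]^2 = 6.39×10^3 and log Q = 3.805.
By the Nernst equation, E = +0.92 − (0.0592/2)·(3.805) = +0.807 V.

+0.807 V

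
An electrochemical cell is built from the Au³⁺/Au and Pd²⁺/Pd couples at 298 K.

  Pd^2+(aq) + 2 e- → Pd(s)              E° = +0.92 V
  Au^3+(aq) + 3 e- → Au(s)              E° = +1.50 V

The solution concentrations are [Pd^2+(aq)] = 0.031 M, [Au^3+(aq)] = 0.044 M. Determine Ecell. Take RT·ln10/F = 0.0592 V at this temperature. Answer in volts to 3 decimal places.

+0.598 V

The Au³⁺/Au couple has the more positive E°, so it is the cathode; Pd²⁺/Pd is the anode.
E°cell = +1.50 − (+0.92) = +0.58 V, with n = 6 electrons transferred.
For the overall reaction 2 Au^3+(aq) + 3 Pd(s) → 2 Au(s) + 3 Pd^2+(aq), Q = [Pd^2+(aq)]^3 / [Au^3+(aq)]^2 = 0.0154, giving log Q = −1.813.
Applying E = E° − (RT ln10/nF)·log Q gives +0.58 − (0.0592/6)(−1.813) = +0.598 V.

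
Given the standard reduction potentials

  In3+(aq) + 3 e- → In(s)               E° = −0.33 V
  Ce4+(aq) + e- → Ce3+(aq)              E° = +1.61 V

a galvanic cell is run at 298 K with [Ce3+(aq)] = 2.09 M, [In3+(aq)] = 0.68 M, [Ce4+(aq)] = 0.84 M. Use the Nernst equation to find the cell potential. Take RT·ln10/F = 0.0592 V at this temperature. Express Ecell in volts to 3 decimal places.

Ce⁴⁺/Ce³⁺ is reduced (cathode, E° = +1.61 V) and In³⁺/In is oxidized (anode).
E°cell = E°cat − E°an = +1.61 − (−0.33) = +1.94 V; n = 3.
The balanced reaction is 3 Ce4+(aq) + In(s) → 3 Ce3+(aq) + In3+(aq), so Q = ([Ce3+(aq)]^3·[In3+(aq)]) / [Ce4+(aq)]^3 = 10.5 and log Q = 1.020.
Applying E = E° − (RT ln10/nF)·log Q gives +1.94 − (0.0592/3)(1.020) = +1.920 V.

+1.920 V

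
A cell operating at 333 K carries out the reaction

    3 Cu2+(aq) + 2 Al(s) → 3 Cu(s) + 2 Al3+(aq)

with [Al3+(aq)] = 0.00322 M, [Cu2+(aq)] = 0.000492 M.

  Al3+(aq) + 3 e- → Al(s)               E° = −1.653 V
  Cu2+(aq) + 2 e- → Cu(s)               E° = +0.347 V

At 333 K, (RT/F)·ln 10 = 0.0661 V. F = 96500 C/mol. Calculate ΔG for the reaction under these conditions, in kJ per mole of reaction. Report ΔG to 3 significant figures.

With Cu²⁺/Cu reduced at the cathode, E°cell = +0.347 − (−1.653) = +2.000 V and n = 6.
Q = [Al3+(aq)]^2 / [Cu2+(aq)]^3 = 8.71×10^4, so log Q = 4.940 and E = +2.000 − (0.0661/6)(4.940) = +1.9456 V.
Finally ΔG = −nFE = −(6)(96500 C/mol)(+1.9456 V) = −1130 kJ/mol.

−1130 kJ/mol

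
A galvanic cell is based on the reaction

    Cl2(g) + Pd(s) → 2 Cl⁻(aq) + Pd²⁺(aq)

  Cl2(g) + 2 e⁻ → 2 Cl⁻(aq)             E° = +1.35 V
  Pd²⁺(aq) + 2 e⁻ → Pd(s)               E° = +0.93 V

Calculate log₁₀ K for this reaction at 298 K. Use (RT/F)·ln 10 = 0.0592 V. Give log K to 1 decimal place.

log K = 14.2

The Cl₂/Cl⁻ couple is reduced (cathode); E°cell = +1.35 − (+0.93) = +0.42 V with n = 2.
At equilibrium E = 0, so log K = nE°cell / 0.0592 = (2)(+0.42) / 0.0592 = 14.2.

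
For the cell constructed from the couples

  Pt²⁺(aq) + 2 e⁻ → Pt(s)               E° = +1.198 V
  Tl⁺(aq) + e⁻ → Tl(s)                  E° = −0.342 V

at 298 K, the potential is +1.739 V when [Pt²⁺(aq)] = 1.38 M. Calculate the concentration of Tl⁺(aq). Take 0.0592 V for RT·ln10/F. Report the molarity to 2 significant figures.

The Pt²⁺/Pt couple has the larger reduction potential, so it is the cathode: E°cell = +1.198 − (−0.342) = +1.540 V and n = 2.
Since E = E° − (0.0592/n)·log Q, log Q = n(E° − E)/0.0592 = −6.723.
For Pt²⁺(aq) + 2 Tl(s) → Pt(s) + 2 Tl⁺(aq), the reaction quotient is Q = [Tl⁺(aq)]^2 / [Pt²⁺(aq)].
Substituting the known concentrations and solving, log [Tl⁺(aq)] = −3.292 and [Tl⁺(aq)] = 0.00051 M.

0.00051 M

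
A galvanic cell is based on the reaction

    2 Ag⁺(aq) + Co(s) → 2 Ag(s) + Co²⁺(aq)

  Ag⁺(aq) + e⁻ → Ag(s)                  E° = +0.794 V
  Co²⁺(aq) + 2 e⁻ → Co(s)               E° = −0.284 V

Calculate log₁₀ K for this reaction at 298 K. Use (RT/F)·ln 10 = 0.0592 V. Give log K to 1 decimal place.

The Ag⁺/Ag couple is reduced (cathode); E°cell = +0.794 − (−0.284) = +1.078 V with n = 2.
At equilibrium E = 0, so log K = nE°cell / 0.0592 = (2)(+1.078) / 0.0592 = 36.4.

log K = 36.4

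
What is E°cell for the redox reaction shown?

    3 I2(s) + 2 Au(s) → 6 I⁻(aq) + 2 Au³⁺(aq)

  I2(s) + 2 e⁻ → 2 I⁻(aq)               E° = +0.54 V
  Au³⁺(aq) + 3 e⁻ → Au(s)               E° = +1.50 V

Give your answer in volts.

I2(s) gains electrons, so the I₂/I⁻ couple is the cathode; the Au³⁺/Au couple is the anode.
E°cell = E°(cathode) − E°(anode) = +0.54 − (+1.50) = −0.96 V.
The negative E°cell means the reaction is non-spontaneous in the direction written.

−0.96 V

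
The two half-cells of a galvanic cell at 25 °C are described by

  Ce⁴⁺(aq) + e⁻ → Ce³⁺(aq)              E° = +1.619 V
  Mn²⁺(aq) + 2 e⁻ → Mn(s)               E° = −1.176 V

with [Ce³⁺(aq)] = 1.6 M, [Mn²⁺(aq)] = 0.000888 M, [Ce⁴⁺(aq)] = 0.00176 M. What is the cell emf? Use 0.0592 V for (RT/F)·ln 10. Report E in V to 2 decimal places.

+2.71 V

The Ce⁴⁺/Ce³⁺ couple has the more positive E°, so it is the cathode; Mn²⁺/Mn is the anode.
The standard potential is +1.619 − (−1.176) = +2.795 V and the balanced reaction transfers n = 2 electrons.
The balanced reaction is 2 Ce⁴⁺(aq) + Mn(s) → 2 Ce³⁺(aq) + Mn²⁺(aq), so Q = ([Ce³⁺(aq)]^2·[Mn²⁺(aq)]) / [Ce⁴⁺(aq)]^2 = 734 and log Q = 2.866.
E = E° − (0.0592/n)·log Q = +2.795 − (0.0592/2)(2.866) = +2.71 V.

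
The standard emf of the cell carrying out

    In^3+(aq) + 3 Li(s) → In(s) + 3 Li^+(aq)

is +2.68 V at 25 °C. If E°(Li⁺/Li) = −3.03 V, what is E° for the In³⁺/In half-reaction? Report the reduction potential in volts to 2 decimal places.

−0.35 V

In the reaction as written the In³⁺/In couple is reduced (cathode) and Li⁺/Li is oxidized (anode), so E°cell = E°(In³⁺/In) − E°(Li⁺/Li).
E°(In³⁺/In) = E°cell + E°(anode) = +2.68 + (−3.03) = −0.35 V.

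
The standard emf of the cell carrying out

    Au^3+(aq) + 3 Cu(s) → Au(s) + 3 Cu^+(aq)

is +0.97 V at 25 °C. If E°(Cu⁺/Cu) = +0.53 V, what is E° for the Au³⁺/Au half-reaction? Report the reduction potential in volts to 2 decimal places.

+1.50 V

In the reaction as written the Au³⁺/Au couple is reduced (cathode) and Cu⁺/Cu is oxidized (anode), so E°cell = E°(Au³⁺/Au) − E°(Cu⁺/Cu).
E°(Au³⁺/Au) = E°cell + E°(anode) = +0.97 + (+0.53) = +1.50 V.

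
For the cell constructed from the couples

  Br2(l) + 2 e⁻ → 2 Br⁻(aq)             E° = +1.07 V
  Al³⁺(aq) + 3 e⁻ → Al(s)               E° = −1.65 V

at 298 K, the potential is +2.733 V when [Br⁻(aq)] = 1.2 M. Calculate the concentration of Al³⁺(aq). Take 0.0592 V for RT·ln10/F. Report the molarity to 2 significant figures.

With Br₂/Br⁻ at the cathode and Al³⁺/Al at the anode, E°cell = +1.07 − (−1.65) = +2.72 V (n = 6).
Since E = E° − (0.0592/n)·log Q, log Q = n(E° − E)/0.0592 = −1.318.
Balancing electrons gives 3 Br2(l) + 2 Al(s) → 6 Br⁻(aq) + 2 Al³⁺(aq); thus Q = [Br⁻(aq)]^6·[Al³⁺(aq)]^2.
Isolating [Al³⁺(aq)] in Q = 10^{−1.318} yields log [Al³⁺(aq)] = −0.897, i.e. 0.13 M.

0.13 M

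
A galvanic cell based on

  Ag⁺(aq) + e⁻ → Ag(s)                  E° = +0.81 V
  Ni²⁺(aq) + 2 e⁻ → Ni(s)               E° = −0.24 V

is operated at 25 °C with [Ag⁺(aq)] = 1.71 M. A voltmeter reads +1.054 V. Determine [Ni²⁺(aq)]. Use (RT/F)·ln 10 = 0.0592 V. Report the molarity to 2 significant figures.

2.1 M

With Ag⁺/Ag at the cathode and Ni²⁺/Ni at the anode, E°cell = +0.81 − (−0.24) = +1.05 V (n = 2).
From the Nernst equation, log Q = n(E° − E)/0.0592 = 2·(+1.05 − (+1.054))/0.0592 = −0.135.
The balanced reaction is 2 Ag⁺(aq) + Ni(s) → 2 Ag(s) + Ni²⁺(aq), so Q = [Ni²⁺(aq)] / [Ag⁺(aq)]^2.
Isolating [Ni²⁺(aq)] in Q = 10^{−0.135} yields log [Ni²⁺(aq)] = 0.331, i.e. 2.1 M.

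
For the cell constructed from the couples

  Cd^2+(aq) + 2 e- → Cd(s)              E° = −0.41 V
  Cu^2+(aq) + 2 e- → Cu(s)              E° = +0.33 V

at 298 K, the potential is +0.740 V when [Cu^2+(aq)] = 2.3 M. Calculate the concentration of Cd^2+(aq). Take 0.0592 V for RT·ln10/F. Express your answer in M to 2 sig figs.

With Cu²⁺/Cu at the cathode and Cd²⁺/Cd at the anode, E°cell = +0.33 − (−0.41) = +0.74 V (n = 2).
Since E = E° − (0.0592/n)·log Q, log Q = n(E° − E)/0.0592 = 0.000.
Balancing electrons gives Cu^2+(aq) + Cd(s) → Cu(s) + Cd^2+(aq); thus Q = [Cd^2+(aq)] / [Cu^2+(aq)].
Substituting the known concentrations and solving, log [Cd^2+(aq)] = 0.362 and [Cd^2+(aq)] = 2.3 M.

2.3 M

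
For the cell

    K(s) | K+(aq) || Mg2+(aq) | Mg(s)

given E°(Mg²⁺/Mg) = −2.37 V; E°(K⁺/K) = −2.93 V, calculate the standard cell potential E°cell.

+0.56 V

By convention the left-hand electrode in cell notation is the anode (oxidation) and the right-hand electrode is the cathode (reduction).
E°cell = E°(right) − E°(left) = −2.37 − (−2.93) = +0.56 V.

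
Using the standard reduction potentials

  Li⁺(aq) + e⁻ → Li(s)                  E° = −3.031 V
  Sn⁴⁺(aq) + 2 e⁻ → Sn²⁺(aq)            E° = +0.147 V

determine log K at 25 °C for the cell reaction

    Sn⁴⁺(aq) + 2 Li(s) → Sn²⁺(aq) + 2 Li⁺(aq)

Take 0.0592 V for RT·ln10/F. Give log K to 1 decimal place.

The Sn⁴⁺/Sn²⁺ couple is reduced (cathode); E°cell = +0.147 − (−3.031) = +3.178 V with n = 2.
At equilibrium E = 0, so log K = nE°cell / 0.0592 = (2)(+3.178) / 0.0592 = 107.4.

log K = 107.4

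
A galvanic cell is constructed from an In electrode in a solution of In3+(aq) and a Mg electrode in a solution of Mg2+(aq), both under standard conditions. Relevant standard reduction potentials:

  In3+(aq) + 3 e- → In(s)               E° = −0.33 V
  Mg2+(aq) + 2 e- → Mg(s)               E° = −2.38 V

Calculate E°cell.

+2.05 V

Of the two couples in this cell, the one with the more positive reduction potential is reduced at the cathode: here that is In³⁺/In (−0.33 V); Mg²⁺/Mg (−2.38 V) is the anode.
E°cell = E°(cathode) − E°(anode) = −0.33 − (−2.38) = +2.05 V.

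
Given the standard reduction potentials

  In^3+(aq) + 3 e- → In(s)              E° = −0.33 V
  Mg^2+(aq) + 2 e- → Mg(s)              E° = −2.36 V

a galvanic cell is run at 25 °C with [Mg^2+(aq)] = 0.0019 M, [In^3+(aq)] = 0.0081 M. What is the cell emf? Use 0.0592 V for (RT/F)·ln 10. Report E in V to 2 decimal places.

Since E°(In³⁺/In) > E°(Mg²⁺/Mg), In³⁺/In serves as the cathode.
E°cell = E°cat − E°an = −0.33 − (−2.36) = +2.03 V; n = 6.
Balancing gives 2 In^3+(aq) + 3 Mg(s) → 2 In(s) + 3 Mg^2+(aq); hence Q = [Mg^2+(aq)]^3 / [In^3+(aq)]^2 = 0.000105 (log Q = −3.981).
E = E° − (0.0592/n)·log Q = +2.03 − (0.0592/6)(−3.981) = +2.07 V.

+2.07 V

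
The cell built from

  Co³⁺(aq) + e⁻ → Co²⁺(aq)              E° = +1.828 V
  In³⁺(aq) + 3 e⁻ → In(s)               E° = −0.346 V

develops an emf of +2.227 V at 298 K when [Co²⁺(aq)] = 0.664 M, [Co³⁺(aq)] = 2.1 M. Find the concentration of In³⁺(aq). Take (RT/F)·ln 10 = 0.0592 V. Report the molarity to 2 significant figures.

Co³⁺/Co²⁺ is the cathode (higher E°); E°cell = +1.828 − (−0.346) = +2.174 V with n = 3.
From the Nernst equation, log Q = n(E° − E)/0.0592 = 3·(+2.174 − (+2.227))/0.0592 = −2.686.
The balanced reaction is 3 Co³⁺(aq) + In(s) → 3 Co²⁺(aq) + In³⁺(aq), so Q = ([Co²⁺(aq)]^3·[In³⁺(aq)]) / [Co³⁺(aq)]^3.
Substituting the known concentrations and solving, log [In³⁺(aq)] = −1.186 and [In³⁺(aq)] = 0.065 M.

0.065 M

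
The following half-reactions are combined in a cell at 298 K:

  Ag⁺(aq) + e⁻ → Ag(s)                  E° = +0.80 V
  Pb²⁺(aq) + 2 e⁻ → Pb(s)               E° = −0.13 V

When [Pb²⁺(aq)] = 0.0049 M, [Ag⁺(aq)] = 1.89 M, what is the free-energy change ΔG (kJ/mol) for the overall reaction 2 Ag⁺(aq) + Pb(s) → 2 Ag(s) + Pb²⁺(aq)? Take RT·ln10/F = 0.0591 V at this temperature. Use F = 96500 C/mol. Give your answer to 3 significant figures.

E°cell = +0.80 − (−0.13) = +0.93 V; the balanced reaction transfers n = 2 electrons.
The reaction quotient is [Pb²⁺(aq)] / [Ag⁺(aq)]^2 = 0.00137; by Nernst, E = +0.93 − (0.0591/2)(−2.863) = +1.0146 V.
Finally ΔG = −nFE = −(2)(96500 C/mol)(+1.0146 V) = −196 kJ/mol.

−196 kJ/mol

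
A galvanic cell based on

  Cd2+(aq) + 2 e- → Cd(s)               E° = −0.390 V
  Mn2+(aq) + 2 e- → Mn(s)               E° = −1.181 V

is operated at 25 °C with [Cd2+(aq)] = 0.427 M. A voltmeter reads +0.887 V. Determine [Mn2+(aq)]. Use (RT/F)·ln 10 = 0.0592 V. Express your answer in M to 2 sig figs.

0.00024 M

Cd²⁺/Cd is the cathode (higher E°); E°cell = −0.390 − (−1.181) = +0.791 V with n = 2.
From the Nernst equation, log Q = n(E° − E)/0.0592 = 2·(+0.791 − (+0.887))/0.0592 = −3.243.
For Cd2+(aq) + Mn(s) → Cd(s) + Mn2+(aq), the reaction quotient is Q = [Mn2+(aq)] / [Cd2+(aq)].
Isolating [Mn2+(aq)] in Q = 10^{−3.243} yields log [Mn2+(aq)] = −3.613, i.e. 0.00024 M.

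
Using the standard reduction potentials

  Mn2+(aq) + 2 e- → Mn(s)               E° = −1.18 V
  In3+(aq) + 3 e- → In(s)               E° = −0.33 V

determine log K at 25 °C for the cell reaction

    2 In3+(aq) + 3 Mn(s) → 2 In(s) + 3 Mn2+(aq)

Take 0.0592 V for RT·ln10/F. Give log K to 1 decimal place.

log K = 86.1

The In³⁺/In couple is reduced (cathode); E°cell = −0.33 − (−1.18) = +0.85 V with n = 6.
At equilibrium E = 0, so log K = nE°cell / 0.0592 = (6)(+0.85) / 0.0592 = 86.1.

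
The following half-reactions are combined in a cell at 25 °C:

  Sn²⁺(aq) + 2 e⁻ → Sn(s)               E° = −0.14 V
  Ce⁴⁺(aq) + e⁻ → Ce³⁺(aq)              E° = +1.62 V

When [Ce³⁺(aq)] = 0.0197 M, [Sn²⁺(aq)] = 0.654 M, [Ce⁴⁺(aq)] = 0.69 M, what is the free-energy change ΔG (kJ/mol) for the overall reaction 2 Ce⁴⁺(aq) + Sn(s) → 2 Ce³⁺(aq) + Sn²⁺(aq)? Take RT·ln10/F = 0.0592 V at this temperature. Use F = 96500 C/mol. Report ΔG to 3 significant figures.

With Ce⁴⁺/Ce³⁺ reduced at the cathode, E°cell = +1.62 − (−0.14) = +1.76 V and n = 2.
The reaction quotient is ([Ce³⁺(aq)]^2·[Sn²⁺(aq)]) / [Ce⁴⁺(aq)]^2 = 0.000533; by Nernst, E = +1.76 − (0.0592/2)(−3.273) = +1.8569 V.
Finally ΔG = −nFE = −(2)(96500 C/mol)(+1.8569 V) = −358 kJ/mol.

−358 kJ/mol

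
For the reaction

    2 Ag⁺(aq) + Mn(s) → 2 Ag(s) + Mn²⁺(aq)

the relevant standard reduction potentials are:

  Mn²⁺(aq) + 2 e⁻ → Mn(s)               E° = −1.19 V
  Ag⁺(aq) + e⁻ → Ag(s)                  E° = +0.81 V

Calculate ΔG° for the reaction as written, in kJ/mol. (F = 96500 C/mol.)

−386 kJ/mol

In the reaction as written Ag⁺(aq) is reduced, so the Ag⁺/Ag couple is the cathode and Mn²⁺/Mn is the anode.
E°cell = +0.81 − (−1.19) = +2.00 V; balancing electrons gives n = 2.
ΔG° = −nFE°cell = −(2)(96500)(+2.00) J/mol = −386 kJ/mol.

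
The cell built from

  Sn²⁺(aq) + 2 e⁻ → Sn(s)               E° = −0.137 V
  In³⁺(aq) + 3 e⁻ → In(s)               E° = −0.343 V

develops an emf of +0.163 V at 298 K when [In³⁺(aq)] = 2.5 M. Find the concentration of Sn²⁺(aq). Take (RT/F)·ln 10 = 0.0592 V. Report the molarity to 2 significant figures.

With Sn²⁺/Sn at the cathode and In³⁺/In at the anode, E°cell = −0.137 − (−0.343) = +0.206 V (n = 6).
Rearranging E = E° − (0.0592/n)·log Q gives log Q = 6(+0.206 − (+0.163))/0.0592 = 4.358.
For 3 Sn²⁺(aq) + 2 In(s) → 3 Sn(s) + 2 In³⁺(aq), the reaction quotient is Q = [In³⁺(aq)]^2 / [Sn²⁺(aq)]^3.
Isolating [Sn²⁺(aq)] in Q = 10^{4.358} yields log [Sn²⁺(aq)] = −1.187, i.e. 0.065 M.

0.065 M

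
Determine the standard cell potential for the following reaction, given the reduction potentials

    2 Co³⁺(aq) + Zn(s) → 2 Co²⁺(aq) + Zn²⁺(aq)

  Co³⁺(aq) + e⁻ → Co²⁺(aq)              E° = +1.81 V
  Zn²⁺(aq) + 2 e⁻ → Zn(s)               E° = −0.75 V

+2.56 V

Co³⁺(aq) gains electrons, so the Co³⁺/Co²⁺ couple is the cathode; the Zn²⁺/Zn couple is the anode.
E°cell = E°(cathode) − E°(anode) = +1.81 − (−0.75) = +2.56 V.
The positive value indicates the reaction is spontaneous as written.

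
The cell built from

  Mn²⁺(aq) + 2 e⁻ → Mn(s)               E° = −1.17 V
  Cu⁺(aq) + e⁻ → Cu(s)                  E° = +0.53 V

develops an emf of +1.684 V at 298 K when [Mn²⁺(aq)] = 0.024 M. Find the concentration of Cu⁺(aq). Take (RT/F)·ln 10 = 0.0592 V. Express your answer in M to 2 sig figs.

Cu⁺/Cu is the cathode (higher E°); E°cell = +0.53 − (−1.17) = +1.70 V with n = 2.
Since E = E° − (0.0592/n)·log Q, log Q = n(E° − E)/0.0592 = 0.541.
Balancing electrons gives 2 Cu⁺(aq) + Mn(s) → 2 Cu(s) + Mn²⁺(aq); thus Q = [Mn²⁺(aq)] / [Cu⁺(aq)]^2.
Isolating [Cu⁺(aq)] in Q = 10^{0.541} yields log [Cu⁺(aq)] = −1.080, i.e. 0.083 M.

0.083 M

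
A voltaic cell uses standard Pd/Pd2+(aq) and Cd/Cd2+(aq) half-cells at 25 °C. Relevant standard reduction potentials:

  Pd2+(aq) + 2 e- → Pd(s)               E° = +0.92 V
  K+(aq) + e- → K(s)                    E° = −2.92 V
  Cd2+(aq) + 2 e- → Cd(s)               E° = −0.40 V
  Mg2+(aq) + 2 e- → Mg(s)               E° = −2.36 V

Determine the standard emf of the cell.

+1.32 V

The Pd²⁺/Pd couple has the higher E°, so Pd ion is reduced (cathode) and Cd is oxidized (anode).
E°cell = E°(cathode) − E°(anode) = +0.92 − (−0.40) = +1.32 V.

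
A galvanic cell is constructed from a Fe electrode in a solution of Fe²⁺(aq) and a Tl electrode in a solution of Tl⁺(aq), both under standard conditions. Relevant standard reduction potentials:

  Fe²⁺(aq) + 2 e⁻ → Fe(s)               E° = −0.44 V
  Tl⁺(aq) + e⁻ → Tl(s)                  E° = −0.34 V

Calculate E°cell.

The Tl⁺/Tl couple has the higher E°, so Tl ion is reduced (cathode) and Fe is oxidized (anode).
E°cell = E°(cathode) − E°(anode) = −0.34 − (−0.44) = +0.10 V.

+0.10 V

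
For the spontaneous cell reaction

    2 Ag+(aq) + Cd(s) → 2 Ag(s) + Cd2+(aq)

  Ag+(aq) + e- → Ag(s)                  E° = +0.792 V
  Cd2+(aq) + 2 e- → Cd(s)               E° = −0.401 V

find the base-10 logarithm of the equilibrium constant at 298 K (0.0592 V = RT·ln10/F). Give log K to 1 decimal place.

The Ag⁺/Ag couple is reduced (cathode); E°cell = +0.792 − (−0.401) = +1.193 V with n = 2.
At equilibrium E = 0, so log K = nE°cell / 0.0592 = (2)(+1.193) / 0.0592 = 40.3.

log K = 40.3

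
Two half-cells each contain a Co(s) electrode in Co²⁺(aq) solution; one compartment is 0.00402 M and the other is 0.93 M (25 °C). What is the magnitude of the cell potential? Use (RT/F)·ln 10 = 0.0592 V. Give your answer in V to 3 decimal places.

For a concentration cell E°cell = 0, since both electrodes use the same couple.
The compartment with the higher Co²⁺(aq) concentration (0.93 M) acts as the cathode; ions are reduced there and produced at the dilute (0.00402 M) anode.
With n = 2, Ecell = −(0.0592/2)·log([dilute]/[conc]) = −(0.0592/2)·log(0.00402/0.93) = +0.070 V.

0.070 V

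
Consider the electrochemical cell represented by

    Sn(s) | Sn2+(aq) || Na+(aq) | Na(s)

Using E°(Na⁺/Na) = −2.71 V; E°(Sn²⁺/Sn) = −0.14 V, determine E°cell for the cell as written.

−2.57 V

By convention the left-hand electrode in cell notation is the anode (oxidation) and the right-hand electrode is the cathode (reduction).
E°cell = E°(right) − E°(left) = −2.71 − (−0.14) = −2.57 V.
The negative sign shows that, as written, the cell would require an external voltage to drive the reaction.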